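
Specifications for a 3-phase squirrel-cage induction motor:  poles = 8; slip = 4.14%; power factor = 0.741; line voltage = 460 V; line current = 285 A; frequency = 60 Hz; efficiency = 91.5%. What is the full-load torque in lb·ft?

1260 lb·ft

P_in = √3·V·I·cosφ = 1.732 × 460 × 285 × 0.741 = 168255 W
P_out = η·P_in = 0.915 × 168255 = 153953 W
n_s = 120×60/8 = 900 rpm; n = 900×(1−0.0414) = 863 rpm
ω = 2π×863/60 = 90.37 rad/s
τ = P_out/ω = 153953/90.37 = 1704 N·m
In lb·ft: 1704/1.356 = 1260 lb·ft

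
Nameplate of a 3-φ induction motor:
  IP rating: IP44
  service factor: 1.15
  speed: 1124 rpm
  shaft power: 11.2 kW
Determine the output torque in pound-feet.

ω = 2π × 1124/60 = 117.7 rad/s
τ = P/ω = 11200/117.7 = 95.16 N·m
In lb·ft: 95.16/1.356 = 70.2 lb·ft

70.2 lb·ft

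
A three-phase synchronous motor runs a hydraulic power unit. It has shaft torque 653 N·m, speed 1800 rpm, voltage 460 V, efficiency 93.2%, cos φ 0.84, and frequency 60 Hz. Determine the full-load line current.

ω = 2π×1800/60 = 188.5 rad/s; P_out = τω = 653 × 188.5 = 123091 W
P_in = P_out / η = 123091 / 0.932 = 132072 W
I_L = P_in / (√3·V_L·cosφ) = 132072 / (1.732 × 460 × 0.84) = 197 A

197 A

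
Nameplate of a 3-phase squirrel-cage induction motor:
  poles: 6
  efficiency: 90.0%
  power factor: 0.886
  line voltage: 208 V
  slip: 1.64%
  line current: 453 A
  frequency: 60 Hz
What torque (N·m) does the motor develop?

1050 N·m

P_in = √3·V·I·cosφ = 1.732 × 208 × 453 × 0.886 = 144592 W
P_out = η·P_in = 0.9 × 144592 = 130133 W
n_s = 120×60/6 = 1200 rpm; n = 1200×(1−0.0164) = 1180 rpm
ω = 2π×1180/60 = 123.6 rad/s
τ = P_out/ω = 130133/123.6 = 1050 N·m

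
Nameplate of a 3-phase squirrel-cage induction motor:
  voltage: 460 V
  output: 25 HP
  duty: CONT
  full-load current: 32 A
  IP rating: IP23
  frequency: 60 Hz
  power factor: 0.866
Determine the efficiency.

P_out = 25 × 746 = 18650 W
P_in = √3·V_L·I_L·cosφ = 1.732 × 460 × 32 × 0.866 = 22079 W
η = P_out / P_in = 18650 / 22079 = 0.845 = 84.5%

84.5 %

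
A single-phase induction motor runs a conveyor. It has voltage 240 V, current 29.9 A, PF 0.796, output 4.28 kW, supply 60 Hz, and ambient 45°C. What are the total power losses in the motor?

P_in = V·I·cosφ = 240×29.9×0.796 = 5712 W
P_out = 4280 W
Losses = P_in − P_out = 5712 − 4280 = 1432 W

1430 W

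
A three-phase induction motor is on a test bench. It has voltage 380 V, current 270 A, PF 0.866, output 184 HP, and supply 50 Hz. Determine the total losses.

P_in = √3·V·I·cosφ = 1.732×380×270×0.866 = 153891 W
P_out = 184×746 = 137264 W
Losses = P_in − P_out = 153891 − 137264 = 16627 W

16600 W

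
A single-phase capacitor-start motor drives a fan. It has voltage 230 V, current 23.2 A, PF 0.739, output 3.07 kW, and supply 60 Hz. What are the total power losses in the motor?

P_in = V·I·cosφ = 230×23.2×0.739 = 3943 W
P_out = 3070 W
Losses = P_in − P_out = 3943 − 3070 = 873 W

873 W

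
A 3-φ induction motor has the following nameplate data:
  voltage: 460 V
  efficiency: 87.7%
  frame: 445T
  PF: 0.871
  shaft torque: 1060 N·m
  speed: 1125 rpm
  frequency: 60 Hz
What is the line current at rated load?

ω = 2π×1125/60 = 117.8 rad/s; P_out = τω = 1060 × 117.8 = 124868 W
P_in = P_out / η = 124868 / 0.877 = 142381 W
I_L = P_in / (√3·V_L·cosφ) = 142381 / (1.732 × 460 × 0.871) = 205 A

205 A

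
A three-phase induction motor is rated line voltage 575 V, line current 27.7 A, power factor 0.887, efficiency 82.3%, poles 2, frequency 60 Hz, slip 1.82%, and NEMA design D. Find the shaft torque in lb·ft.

P_in = √3·V·I·cosφ = 1.732 × 575 × 27.7 × 0.887 = 24469 W
P_out = η·P_in = 0.823 × 24469 = 20138 W
n_s = 120×60/2 = 3600 rpm; n = 3600×(1−0.0182) = 3534 rpm
ω = 2π×3534/60 = 370.1 rad/s
τ = P_out/ω = 20138/370.1 = 54.41 N·m
In lb·ft: 54.41/1.356 = 40.1 lb·ft

40.1 lb·ft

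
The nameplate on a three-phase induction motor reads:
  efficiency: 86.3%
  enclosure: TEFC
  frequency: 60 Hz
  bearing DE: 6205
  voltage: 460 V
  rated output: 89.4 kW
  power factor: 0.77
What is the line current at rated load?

P_out = 89.4 kW = 89400 W
P_in = P_out / η = 89400 / 0.863 = 103592 W
I_L = P_in / (√3·V_L·cosφ) = 103592 / (1.732 × 460 × 0.77) = 169 A

169 A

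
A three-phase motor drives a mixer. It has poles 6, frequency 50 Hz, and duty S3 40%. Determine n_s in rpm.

1000 rpm

n_s = 120f/p = 120×50/6 = 1000 rpm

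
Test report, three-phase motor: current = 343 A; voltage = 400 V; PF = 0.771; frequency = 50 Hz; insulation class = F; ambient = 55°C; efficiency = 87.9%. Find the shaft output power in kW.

161 kW

P_in = √3·V·I·cosφ = 1.732 × 400 × 343 × 0.771 = 183213 W
P_out = η·P_in = 0.879 × 183213 = 161044 W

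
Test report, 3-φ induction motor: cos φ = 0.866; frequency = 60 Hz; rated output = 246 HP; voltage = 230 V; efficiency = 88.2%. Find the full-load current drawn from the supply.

P_out = 246 × 746 = 183516 W
P_in = P_out / η = 183516 / 0.882 = 208068 W
I_L = P_in / (√3·V_L·cosφ) = 208068 / (1.732 × 230 × 0.866) = 603 A

603 A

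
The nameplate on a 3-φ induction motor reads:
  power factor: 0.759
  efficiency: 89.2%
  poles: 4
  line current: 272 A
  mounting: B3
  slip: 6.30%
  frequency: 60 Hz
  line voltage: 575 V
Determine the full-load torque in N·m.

P_in = √3·V·I·cosφ = 1.732 × 575 × 272 × 0.759 = 205602 W
P_out = η·P_in = 0.892 × 205602 = 183397 W
n_s = 120×60/4 = 1800 rpm; n = 1800×(1−0.063) = 1687 rpm
ω = 2π×1687/60 = 176.7 rad/s
τ = P_out/ω = 183397/176.7 = 1040 N·m

1040 N·m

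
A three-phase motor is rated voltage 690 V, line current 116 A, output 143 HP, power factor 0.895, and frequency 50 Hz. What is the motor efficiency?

86.0 %

P_out = 143 × 746 = 106678 W
P_in = √3·V_L·I_L·cosφ = 1.732 × 690 × 116 × 0.895 = 124073 W
η = P_out / P_in = 106678 / 124073 = 0.860 = 86.0%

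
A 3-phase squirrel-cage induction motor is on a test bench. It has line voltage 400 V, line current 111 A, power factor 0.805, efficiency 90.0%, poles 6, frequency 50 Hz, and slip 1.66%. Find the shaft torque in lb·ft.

P_in = √3·V·I·cosφ = 1.732 × 400 × 111 × 0.805 = 61905 W
P_out = η·P_in = 0.9 × 61905 = 55715 W
n_s = 120×50/6 = 1000 rpm; n = 1000×(1−0.0166) = 983 rpm
ω = 2π×983/60 = 102.9 rad/s
τ = P_out/ω = 55715/102.9 = 541.4 N·m
In lb·ft: 541.4/1.356 = 399 lb·ft

399 lb·ft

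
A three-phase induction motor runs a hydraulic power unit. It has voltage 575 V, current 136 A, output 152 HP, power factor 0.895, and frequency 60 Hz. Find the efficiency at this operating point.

P_out = 152 × 746 = 113392 W
P_in = √3·V_L·I_L·cosφ = 1.732 × 575 × 136 × 0.895 = 121221 W
η = P_out / P_in = 113392 / 121221 = 0.935 = 93.5%

93.5 %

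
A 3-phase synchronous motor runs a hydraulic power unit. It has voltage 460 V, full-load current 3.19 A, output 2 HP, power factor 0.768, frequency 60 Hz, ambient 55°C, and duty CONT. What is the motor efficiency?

76.4 %

P_out = 2 × 746 = 1492 W
P_in = √3·V_L·I_L·cosφ = 1.732 × 460 × 3.19 × 0.768 = 1952 W
η = P_out / P_in = 1492 / 1952 = 0.764 = 76.4%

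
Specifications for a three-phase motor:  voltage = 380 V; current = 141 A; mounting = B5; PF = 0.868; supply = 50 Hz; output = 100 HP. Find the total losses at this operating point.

P_in = √3·V·I·cosφ = 1.732×380×141×0.868 = 80551 W
P_out = 100×746 = 74600 W
Losses = P_in − P_out = 80551 − 74600 = 5951 W

5.95 kW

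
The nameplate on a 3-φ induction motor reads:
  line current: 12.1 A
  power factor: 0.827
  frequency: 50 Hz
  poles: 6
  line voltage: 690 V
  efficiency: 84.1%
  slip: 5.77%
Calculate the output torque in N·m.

P_in = √3·V·I·cosφ = 1.732 × 690 × 12.1 × 0.827 = 11959 W
P_out = η·P_in = 0.841 × 11959 = 10058 W
n_s = 120×50/6 = 1000 rpm; n = 1000×(1−0.0577) = 942 rpm
ω = 2π×942/60 = 98.65 rad/s
τ = P_out/ω = 10058/98.65 = 102 N·m

102 N·m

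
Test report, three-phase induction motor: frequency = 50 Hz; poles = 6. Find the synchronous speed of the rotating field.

1000 rpm

n_s = 120f/p = 120×50/6 = 1000 rpm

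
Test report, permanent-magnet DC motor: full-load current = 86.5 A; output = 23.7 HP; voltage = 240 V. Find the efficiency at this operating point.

85.2 %

P_out = 23.7 × 746 = 17680 W
P_in = V·I = 240 × 86.5 = 20760 W
η = P_out / P_in = 17680 / 20760 = 0.852 = 85.2%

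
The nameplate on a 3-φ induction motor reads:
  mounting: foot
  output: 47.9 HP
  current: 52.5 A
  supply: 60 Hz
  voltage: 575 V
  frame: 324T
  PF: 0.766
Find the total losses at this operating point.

4320 W

P_in = √3·V·I·cosφ = 1.732×575×52.5×0.766 = 40050 W
P_out = 47.9×746 = 35733 W
Losses = P_in − P_out = 40050 − 35733 = 4317 W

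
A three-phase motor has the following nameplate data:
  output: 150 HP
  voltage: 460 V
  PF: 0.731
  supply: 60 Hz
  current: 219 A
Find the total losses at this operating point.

15.6 kW

P_in = √3·V·I·cosφ = 1.732×460×219×0.731 = 127546 W
P_out = 150×746 = 111900 W
Losses = P_in − P_out = 127546 − 111900 = 15646 W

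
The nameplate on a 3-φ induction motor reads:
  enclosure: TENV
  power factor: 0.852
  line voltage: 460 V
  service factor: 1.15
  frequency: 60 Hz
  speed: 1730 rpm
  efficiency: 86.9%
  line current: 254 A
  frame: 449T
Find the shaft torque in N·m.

P_in = √3·V·I·cosφ = 1.732 × 460 × 254 × 0.852 = 172417 W
P_out = η·P_in = 0.869 × 172417 = 149830 W
n = 1730 rpm
ω = 2π×1730/60 = 181.2 rad/s
τ = P_out/ω = 149830/181.2 = 827 N·m

827 N·m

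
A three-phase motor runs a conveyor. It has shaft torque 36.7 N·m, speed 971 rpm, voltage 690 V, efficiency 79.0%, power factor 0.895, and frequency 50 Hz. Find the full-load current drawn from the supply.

ω = 2π×971/60 = 101.7 rad/s; P_out = τω = 36.7 × 101.7 = 3732 W
P_in = P_out / η = 3732 / 0.790 = 4724 W
I_L = P_in / (√3·V_L·cosφ) = 4724 / (1.732 × 690 × 0.895) = 4.42 A

4.42 A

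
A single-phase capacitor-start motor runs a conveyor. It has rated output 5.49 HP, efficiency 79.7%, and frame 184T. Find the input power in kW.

5.14 kW

P_out = 5.49 × 746 = 4096 W
P_in = P_out/η = 4096/0.797 = 5139 W = 5.14 kW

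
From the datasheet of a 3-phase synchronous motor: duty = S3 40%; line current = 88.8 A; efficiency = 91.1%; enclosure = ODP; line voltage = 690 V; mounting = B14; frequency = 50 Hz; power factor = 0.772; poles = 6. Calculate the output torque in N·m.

713 N·m

P_in = √3·V·I·cosφ = 1.732 × 690 × 88.8 × 0.772 = 81927 W
P_out = η·P_in = 0.911 × 81927 = 74635 W
n = n_s = 120×50/6 = 1000 rpm (synchronous)
ω = 2π×1000/60 = 104.7 rad/s
τ = P_out/ω = 74635/104.7 = 713 N·m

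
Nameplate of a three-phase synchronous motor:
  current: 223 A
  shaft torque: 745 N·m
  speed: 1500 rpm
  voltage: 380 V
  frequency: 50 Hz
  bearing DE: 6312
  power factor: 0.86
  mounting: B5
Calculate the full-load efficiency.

ω = 2π × 1500/60 = 157.1 rad/s; P_out = τω = 745 × 157.1 = 117040 W
P_in = √3·V_L·I_L·cosφ = 1.732 × 380 × 223 × 0.86 = 126222 W
η = P_out / P_in = 117040 / 126222 = 0.927 = 92.7%

92.7 %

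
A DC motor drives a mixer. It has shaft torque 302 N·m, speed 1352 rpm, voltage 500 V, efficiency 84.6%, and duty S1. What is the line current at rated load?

ω = 2π×1352/60 = 141.6 rad/s; P_out = τω = 302 × 141.6 = 42763 W
P_in = P_out / η = 42763 / 0.846 = 50547 W
I = P_in / V = 50547 / 500 = 101 A

101 A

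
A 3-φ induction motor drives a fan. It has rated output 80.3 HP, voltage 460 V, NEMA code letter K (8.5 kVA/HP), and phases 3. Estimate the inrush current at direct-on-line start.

857 A

S_LR = 8.5 × 80.3 = 682.55 kVA
I_LR = S_LR/(√3·V_L) = 682550/(1.732×460) = 857 A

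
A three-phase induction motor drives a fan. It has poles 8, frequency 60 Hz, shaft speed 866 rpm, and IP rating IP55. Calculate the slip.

3.78 %

n_s = 120f/p = 120×60/8 = 900 rpm
s = (n_s − n)/n_s = (900 − 866)/900 = 0.0378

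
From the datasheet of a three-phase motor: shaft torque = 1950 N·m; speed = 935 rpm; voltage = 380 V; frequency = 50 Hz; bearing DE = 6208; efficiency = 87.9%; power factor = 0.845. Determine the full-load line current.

391 A

ω = 2π×935/60 = 97.91 rad/s; P_out = τω = 1950 × 97.91 = 190925 W
P_in = P_out / η = 190925 / 0.879 = 217207 W
I_L = P_in / (√3·V_L·cosφ) = 217207 / (1.732 × 380 × 0.845) = 391 A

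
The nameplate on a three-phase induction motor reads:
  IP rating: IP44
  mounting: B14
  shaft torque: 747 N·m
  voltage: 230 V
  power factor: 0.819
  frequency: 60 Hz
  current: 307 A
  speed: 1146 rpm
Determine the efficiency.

ω = 2π × 1146/60 = 120 rad/s; P_out = τω = 747 × 120 = 89640 W
P_in = √3·V_L·I_L·cosφ = 1.732 × 230 × 307 × 0.819 = 100161 W
η = P_out / P_in = 89640 / 100161 = 0.895 = 89.5%

89.5 %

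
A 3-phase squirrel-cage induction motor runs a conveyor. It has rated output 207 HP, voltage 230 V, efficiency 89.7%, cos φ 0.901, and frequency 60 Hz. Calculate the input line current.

P_out = 207 × 746 = 154422 W
P_in = P_out / η = 154422 / 0.897 = 172154 W
I_L = P_in / (√3·V_L·cosφ) = 172154 / (1.732 × 230 × 0.901) = 480 A

480 A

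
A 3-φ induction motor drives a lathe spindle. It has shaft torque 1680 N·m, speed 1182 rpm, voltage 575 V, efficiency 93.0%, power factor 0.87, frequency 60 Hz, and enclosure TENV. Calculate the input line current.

ω = 2π×1182/60 = 123.8 rad/s; P_out = τω = 1680 × 123.8 = 207984 W
P_in = P_out / η = 207984 / 0.930 = 223639 W
I_L = P_in / (√3·V_L·cosφ) = 223639 / (1.732 × 575 × 0.87) = 258 A

258 A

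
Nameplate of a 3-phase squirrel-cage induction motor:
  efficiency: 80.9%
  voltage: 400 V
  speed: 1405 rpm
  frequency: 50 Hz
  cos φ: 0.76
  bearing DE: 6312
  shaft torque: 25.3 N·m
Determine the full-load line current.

ω = 2π×1405/60 = 147.1 rad/s; P_out = τω = 25.3 × 147.1 = 3722 W
P_in = P_out / η = 3722 / 0.809 = 4601 W
I_L = P_in / (√3·V_L·cosφ) = 4601 / (1.732 × 400 × 0.76) = 8.74 A

8.74 A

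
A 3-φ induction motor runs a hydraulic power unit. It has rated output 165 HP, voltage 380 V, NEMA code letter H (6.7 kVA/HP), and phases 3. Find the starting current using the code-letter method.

1680 A

S_LR = 6.7 × 165 = 1105.5 kVA
I_LR = S_LR/(√3·V_L) = 1105500/(1.732×380) = 1680 A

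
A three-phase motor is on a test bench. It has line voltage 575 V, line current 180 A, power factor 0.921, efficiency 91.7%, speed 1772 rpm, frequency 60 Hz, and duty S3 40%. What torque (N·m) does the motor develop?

P_in = √3·V·I·cosφ = 1.732 × 575 × 180 × 0.921 = 165100 W
P_out = η·P_in = 0.917 × 165100 = 151397 W
n = 1772 rpm
ω = 2π×1772/60 = 185.6 rad/s
τ = P_out/ω = 151397/185.6 = 816 N·m

816 N·m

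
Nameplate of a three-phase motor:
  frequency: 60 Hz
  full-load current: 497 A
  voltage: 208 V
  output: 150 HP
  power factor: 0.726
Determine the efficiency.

86.1 %

P_out = 150 × 746 = 111900 W
P_in = √3·V_L·I_L·cosφ = 1.732 × 208 × 497 × 0.726 = 129988 W
η = P_out / P_in = 111900 / 129988 = 0.861 = 86.1%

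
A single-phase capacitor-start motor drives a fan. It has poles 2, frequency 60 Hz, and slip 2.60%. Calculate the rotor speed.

n_s = 120f/p = 120×60/2 = 3600 rpm
n = n_s(1 − s) = 3600 × (1 − 0.026) = 3506 rpm

3506 rpm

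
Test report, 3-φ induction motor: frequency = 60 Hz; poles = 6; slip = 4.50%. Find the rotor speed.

1146 rpm

n_s = 120f/p = 120×60/6 = 1200 rpm
n = n_s(1 − s) = 1200 × (1 − 0.045) = 1146 rpm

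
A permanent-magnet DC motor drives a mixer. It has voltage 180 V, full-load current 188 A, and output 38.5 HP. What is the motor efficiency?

84.9 %

P_out = 38.5 × 746 = 28721 W
P_in = V·I = 180 × 188 = 33840 W
η = P_out / P_in = 28721 / 33840 = 0.849 = 84.9%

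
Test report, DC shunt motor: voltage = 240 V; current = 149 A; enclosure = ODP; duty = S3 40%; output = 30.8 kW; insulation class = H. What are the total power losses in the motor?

4.96 kW

P_in = V·I = 240×149 = 35760 W
P_out = 30800 W
Losses = P_in − P_out = 35760 − 30800 = 4960 W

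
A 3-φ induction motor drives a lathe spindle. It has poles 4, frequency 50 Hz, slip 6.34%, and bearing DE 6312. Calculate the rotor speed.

1405 rpm

n_s = 120f/p = 120×50/4 = 1500 rpm
n = n_s(1 − s) = 1500 × (1 − 0.0634) = 1405 rpm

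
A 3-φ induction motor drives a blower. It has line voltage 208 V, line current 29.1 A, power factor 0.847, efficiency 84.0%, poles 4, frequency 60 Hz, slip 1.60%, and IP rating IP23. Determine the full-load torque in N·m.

40.2 N·m

P_in = √3·V·I·cosφ = 1.732 × 208 × 29.1 × 0.847 = 8879 W
P_out = η·P_in = 0.84 × 8879 = 7458 W
n_s = 120×60/4 = 1800 rpm; n = 1800×(1−0.016) = 1771 rpm
ω = 2π×1771/60 = 185.5 rad/s
τ = P_out/ω = 7458/185.5 = 40.2 N·m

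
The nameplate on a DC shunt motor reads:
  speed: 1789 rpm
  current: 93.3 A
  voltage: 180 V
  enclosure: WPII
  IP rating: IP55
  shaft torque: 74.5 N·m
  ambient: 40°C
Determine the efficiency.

ω = 2π × 1789/60 = 187.3 rad/s; P_out = τω = 74.5 × 187.3 = 13954 W
P_in = V·I = 180 × 93.3 = 16794 W
η = P_out / P_in = 13954 / 16794 = 0.831 = 83.1%

83.1 %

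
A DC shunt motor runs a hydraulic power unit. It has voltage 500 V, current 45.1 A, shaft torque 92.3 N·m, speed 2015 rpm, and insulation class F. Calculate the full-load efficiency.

86.4 %

ω = 2π × 2015/60 = 211 rad/s; P_out = τω = 92.3 × 211 = 19475 W
P_in = V·I = 500 × 45.1 = 22550 W
η = P_out / P_in = 19475 / 22550 = 0.864 = 86.4%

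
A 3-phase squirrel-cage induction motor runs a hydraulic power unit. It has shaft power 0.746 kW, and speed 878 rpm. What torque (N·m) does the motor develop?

8.11 N·m

ω = 2π × 878/60 = 91.94 rad/s
τ = P/ω = 746/91.94 = 8.11 N·m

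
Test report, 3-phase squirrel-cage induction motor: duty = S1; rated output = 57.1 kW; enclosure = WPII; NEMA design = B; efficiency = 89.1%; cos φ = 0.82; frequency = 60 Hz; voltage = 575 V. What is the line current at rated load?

78.5 A

P_out = 57.1 kW = 57100 W
P_in = P_out / η = 57100 / 0.891 = 64085 W
I_L = P_in / (√3·V_L·cosφ) = 64085 / (1.732 × 575 × 0.82) = 78.5 A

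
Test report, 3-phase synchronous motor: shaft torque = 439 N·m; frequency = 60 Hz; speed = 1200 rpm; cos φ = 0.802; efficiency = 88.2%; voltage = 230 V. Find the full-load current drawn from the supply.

196 A

ω = 2π×1200/60 = 125.7 rad/s; P_out = τω = 439 × 125.7 = 55182 W
P_in = P_out / η = 55182 / 0.882 = 62565 W
I_L = P_in / (√3·V_L·cosφ) = 62565 / (1.732 × 230 × 0.802) = 196 A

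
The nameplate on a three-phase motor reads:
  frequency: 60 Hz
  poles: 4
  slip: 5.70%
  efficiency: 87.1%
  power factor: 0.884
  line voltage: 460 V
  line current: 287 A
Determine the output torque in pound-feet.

731 lb·ft

P_in = √3·V·I·cosφ = 1.732 × 460 × 287 × 0.884 = 202134 W
P_out = η·P_in = 0.871 × 202134 = 176059 W
n_s = 120×60/4 = 1800 rpm; n = 1800×(1−0.057) = 1697 rpm
ω = 2π×1697/60 = 177.7 rad/s
τ = P_out/ω = 176059/177.7 = 990.8 N·m
In lb·ft: 990.8/1.356 = 731 lb·ft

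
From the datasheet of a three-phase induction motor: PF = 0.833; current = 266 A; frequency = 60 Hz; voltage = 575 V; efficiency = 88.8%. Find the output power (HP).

P_in = √3·V·I·cosφ = 1.732 × 575 × 266 × 0.833 = 220670 W
P_out = η·P_in = 0.888 × 220670 = 195955 W
= 195955/746 = 263 HP

263 HP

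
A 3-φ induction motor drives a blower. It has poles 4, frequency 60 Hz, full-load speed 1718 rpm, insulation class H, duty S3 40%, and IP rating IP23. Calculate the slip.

n_s = 120f/p = 120×60/4 = 1800 rpm
s = (n_s − n)/n_s = (1800 − 1718)/1800 = 0.0456

4.56 %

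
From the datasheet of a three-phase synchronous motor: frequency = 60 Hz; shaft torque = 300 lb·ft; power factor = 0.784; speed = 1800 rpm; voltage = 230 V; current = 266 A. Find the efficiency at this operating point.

τ = 300 lb·ft × 1.356 = 406.8 N·m
ω = 2π × 1800/60 = 188.5 rad/s; P_out = τω = 406.8 × 188.5 = 76682 W
P_in = √3·V_L·I_L·cosφ = 1.732 × 230 × 266 × 0.784 = 83076 W
η = P_out / P_in = 76682 / 83076 = 0.923 = 92.3%

92.3 %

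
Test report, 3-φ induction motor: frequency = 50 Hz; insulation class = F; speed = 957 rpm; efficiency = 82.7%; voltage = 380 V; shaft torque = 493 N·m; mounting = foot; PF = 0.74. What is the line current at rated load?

ω = 2π×957/60 = 100.2 rad/s; P_out = τω = 493 × 100.2 = 49399 W
P_in = P_out / η = 49399 / 0.827 = 59733 W
I_L = P_in / (√3·V_L·cosφ) = 59733 / (1.732 × 380 × 0.74) = 123 A

123 A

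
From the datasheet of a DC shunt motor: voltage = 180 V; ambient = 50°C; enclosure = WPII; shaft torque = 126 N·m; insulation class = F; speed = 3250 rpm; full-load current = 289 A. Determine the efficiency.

ω = 2π × 3250/60 = 340.3 rad/s; P_out = τω = 126 × 340.3 = 42878 W
P_in = V·I = 180 × 289 = 52020 W
η = P_out / P_in = 42878 / 52020 = 0.824 = 82.4%

82.4 %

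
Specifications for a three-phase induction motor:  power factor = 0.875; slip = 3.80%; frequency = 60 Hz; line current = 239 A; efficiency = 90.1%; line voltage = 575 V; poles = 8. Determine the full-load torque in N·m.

P_in = √3·V·I·cosφ = 1.732 × 575 × 239 × 0.875 = 208268 W
P_out = η·P_in = 0.901 × 208268 = 187649 W
n_s = 120×60/8 = 900 rpm; n = 900×(1−0.038) = 866 rpm
ω = 2π×866/60 = 90.69 rad/s
τ = P_out/ω = 187649/90.69 = 2070 N·m

2070 N·m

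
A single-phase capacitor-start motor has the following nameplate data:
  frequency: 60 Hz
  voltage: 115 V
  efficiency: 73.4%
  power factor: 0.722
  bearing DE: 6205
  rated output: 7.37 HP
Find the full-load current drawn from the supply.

P_out = 7.37 × 746 = 5498 W
P_in = P_out / η = 5498 / 0.734 = 7490 W
I = P_in / (V·cosφ) = 7490 / (115 × 0.722) = 90.2 A

90.2 A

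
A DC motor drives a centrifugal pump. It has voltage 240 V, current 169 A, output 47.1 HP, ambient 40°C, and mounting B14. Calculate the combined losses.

5420 W

P_in = V·I = 240×169 = 40560 W
P_out = 47.1×746 = 35137 W
Losses = P_in − P_out = 40560 − 35137 = 5423 W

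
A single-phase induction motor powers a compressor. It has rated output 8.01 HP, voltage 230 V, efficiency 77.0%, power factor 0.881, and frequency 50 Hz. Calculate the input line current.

38.3 A

P_out = 8.01 × 746 = 5975 W
P_in = P_out / η = 5975 / 0.770 = 7760 W
I = P_in / (V·cosφ) = 7760 / (230 × 0.881) = 38.3 A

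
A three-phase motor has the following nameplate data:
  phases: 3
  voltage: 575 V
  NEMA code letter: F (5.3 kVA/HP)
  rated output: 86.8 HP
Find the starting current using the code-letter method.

462 A

S_LR = 5.3 × 86.8 = 460.04 kVA
I_LR = S_LR/(√3·V_L) = 460040/(1.732×575) = 462 A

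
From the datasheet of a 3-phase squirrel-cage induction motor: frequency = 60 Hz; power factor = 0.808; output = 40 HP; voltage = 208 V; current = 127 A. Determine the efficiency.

80.7 %

P_out = 40 × 746 = 29840 W
P_in = √3·V_L·I_L·cosφ = 1.732 × 208 × 127 × 0.808 = 36968 W
η = P_out / P_in = 29840 / 36968 = 0.807 = 80.7%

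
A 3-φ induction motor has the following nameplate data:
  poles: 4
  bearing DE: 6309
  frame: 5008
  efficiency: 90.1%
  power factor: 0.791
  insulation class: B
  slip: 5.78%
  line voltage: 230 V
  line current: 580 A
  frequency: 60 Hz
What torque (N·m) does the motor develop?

927 N·m

P_in = √3·V·I·cosφ = 1.732 × 230 × 580 × 0.791 = 182760 W
P_out = η·P_in = 0.901 × 182760 = 164667 W
n_s = 120×60/4 = 1800 rpm; n = 1800×(1−0.0578) = 1696 rpm
ω = 2π×1696/60 = 177.6 rad/s
τ = P_out/ω = 164667/177.6 = 927 N·m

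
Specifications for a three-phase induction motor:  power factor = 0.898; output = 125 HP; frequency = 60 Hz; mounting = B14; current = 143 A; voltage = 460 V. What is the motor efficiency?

91.1 %

P_out = 125 × 746 = 93250 W
P_in = √3·V_L·I_L·cosφ = 1.732 × 460 × 143 × 0.898 = 102310 W
η = P_out / P_in = 93250 / 102310 = 0.911 = 91.1%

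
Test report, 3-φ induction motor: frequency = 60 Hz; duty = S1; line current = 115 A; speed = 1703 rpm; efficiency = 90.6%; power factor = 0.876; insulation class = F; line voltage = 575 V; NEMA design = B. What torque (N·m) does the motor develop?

P_in = √3·V·I·cosφ = 1.732 × 575 × 115 × 0.876 = 100327 W
P_out = η·P_in = 0.906 × 100327 = 90896 W
n = 1703 rpm
ω = 2π×1703/60 = 178.3 rad/s
τ = P_out/ω = 90896/178.3 = 510 N·m

510 N·m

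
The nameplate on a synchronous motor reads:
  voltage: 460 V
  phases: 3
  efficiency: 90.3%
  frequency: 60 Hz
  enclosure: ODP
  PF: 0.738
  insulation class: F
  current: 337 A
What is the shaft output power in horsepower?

240 HP

P_in = √3·V·I·cosφ = 1.732 × 460 × 337 × 0.738 = 198149 W
P_out = η·P_in = 0.903 × 198149 = 178929 W
= 178929/746 = 240 HP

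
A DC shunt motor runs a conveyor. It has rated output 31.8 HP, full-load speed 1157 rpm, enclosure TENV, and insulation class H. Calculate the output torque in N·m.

P_out = 31.8 × 746 = 23723 W
ω = 2π × 1157/60 = 121.2 rad/s
τ = P_out/ω = 23723/121.2 = 196 N·m

196 N·m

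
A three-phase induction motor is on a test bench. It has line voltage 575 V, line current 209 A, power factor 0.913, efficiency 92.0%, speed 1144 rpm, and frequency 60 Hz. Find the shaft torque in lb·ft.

1080 lb·ft

P_in = √3·V·I·cosφ = 1.732 × 575 × 209 × 0.913 = 190035 W
P_out = η·P_in = 0.92 × 190035 = 174832 W
n = 1144 rpm
ω = 2π×1144/60 = 119.8 rad/s
τ = P_out/ω = 174832/119.8 = 1459 N·m
In lb·ft: 1459/1.356 = 1080 lb·ft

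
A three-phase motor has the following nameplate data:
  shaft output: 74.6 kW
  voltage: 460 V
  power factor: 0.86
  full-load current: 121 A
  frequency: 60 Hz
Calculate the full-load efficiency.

90.0 %

P_out = 74.6 kW = 74600 W
P_in = √3·V_L·I_L·cosφ = 1.732 × 460 × 121 × 0.86 = 82907 W
η = P_out / P_in = 74600 / 82907 = 0.900 = 90.0%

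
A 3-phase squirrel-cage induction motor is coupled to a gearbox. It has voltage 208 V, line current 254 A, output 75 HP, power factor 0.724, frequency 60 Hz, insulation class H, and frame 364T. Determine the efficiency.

P_out = 75 × 746 = 55950 W
P_in = √3·V_L·I_L·cosφ = 1.732 × 208 × 254 × 0.724 = 66250 W
η = P_out / P_in = 55950 / 66250 = 0.845 = 84.5%

84.5 %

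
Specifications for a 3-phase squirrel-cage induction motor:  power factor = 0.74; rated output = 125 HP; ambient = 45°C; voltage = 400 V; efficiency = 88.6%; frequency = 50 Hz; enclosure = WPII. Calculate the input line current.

P_out = 125 × 746 = 93250 W
P_in = P_out / η = 93250 / 0.886 = 105248 W
I_L = P_in / (√3·V_L·cosφ) = 105248 / (1.732 × 400 × 0.74) = 205 A

205 A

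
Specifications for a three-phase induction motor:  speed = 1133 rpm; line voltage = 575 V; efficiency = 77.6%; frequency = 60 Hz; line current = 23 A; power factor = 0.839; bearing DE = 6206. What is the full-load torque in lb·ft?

P_in = √3·V·I·cosφ = 1.732 × 575 × 23 × 0.839 = 19218 W
P_out = η·P_in = 0.776 × 19218 = 14913 W
n = 1133 rpm
ω = 2π×1133/60 = 118.6 rad/s
τ = P_out/ω = 14913/118.6 = 125.7 N·m
In lb·ft: 125.7/1.356 = 92.7 lb·ft

92.7 lb·ft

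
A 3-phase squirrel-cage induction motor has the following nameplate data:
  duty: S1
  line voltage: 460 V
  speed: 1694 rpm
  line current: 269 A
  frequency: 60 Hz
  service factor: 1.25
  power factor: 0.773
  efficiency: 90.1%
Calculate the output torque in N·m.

841 N·m

P_in = √3·V·I·cosφ = 1.732 × 460 × 269 × 0.773 = 165668 W
P_out = η·P_in = 0.901 × 165668 = 149267 W
n = 1694 rpm
ω = 2π×1694/60 = 177.4 rad/s
τ = P_out/ω = 149267/177.4 = 841 N·m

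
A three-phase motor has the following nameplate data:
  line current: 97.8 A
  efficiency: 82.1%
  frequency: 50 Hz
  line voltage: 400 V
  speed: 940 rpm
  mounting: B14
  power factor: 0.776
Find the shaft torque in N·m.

P_in = √3·V·I·cosφ = 1.732 × 400 × 97.8 × 0.776 = 52579 W
P_out = η·P_in = 0.821 × 52579 = 43167 W
n = 940 rpm
ω = 2π×940/60 = 98.44 rad/s
τ = P_out/ω = 43167/98.44 = 439 N·m

439 N·m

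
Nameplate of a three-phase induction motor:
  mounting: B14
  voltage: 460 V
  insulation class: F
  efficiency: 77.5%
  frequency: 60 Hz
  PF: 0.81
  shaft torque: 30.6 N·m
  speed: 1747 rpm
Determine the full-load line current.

11.2 A

ω = 2π×1747/60 = 182.9 rad/s; P_out = τω = 30.6 × 182.9 = 5597 W
P_in = P_out / η = 5597 / 0.775 = 7222 W
I_L = P_in / (√3·V_L·cosφ) = 7222 / (1.732 × 460 × 0.81) = 11.2 A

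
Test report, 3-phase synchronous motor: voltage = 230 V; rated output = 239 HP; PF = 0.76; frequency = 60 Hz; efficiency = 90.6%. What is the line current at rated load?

650 A

P_out = 239 × 746 = 178294 W
P_in = P_out / η = 178294 / 0.906 = 196792 W
I_L = P_in / (√3·V_L·cosφ) = 196792 / (1.732 × 230 × 0.76) = 650 A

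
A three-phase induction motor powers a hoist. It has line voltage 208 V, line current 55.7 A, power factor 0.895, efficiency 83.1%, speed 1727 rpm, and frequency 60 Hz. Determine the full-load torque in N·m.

P_in = √3·V·I·cosφ = 1.732 × 208 × 55.7 × 0.895 = 17959 W
P_out = η·P_in = 0.831 × 17959 = 14924 W
n = 1727 rpm
ω = 2π×1727/60 = 180.9 rad/s
τ = P_out/ω = 14924/180.9 = 82.5 N·m

82.5 N·m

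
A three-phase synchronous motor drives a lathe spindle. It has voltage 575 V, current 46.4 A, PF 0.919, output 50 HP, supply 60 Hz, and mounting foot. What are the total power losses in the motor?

5170 W

P_in = √3·V·I·cosφ = 1.732×575×46.4×0.919 = 42467 W
P_out = 50×746 = 37300 W
Losses = P_in − P_out = 42467 − 37300 = 5167 W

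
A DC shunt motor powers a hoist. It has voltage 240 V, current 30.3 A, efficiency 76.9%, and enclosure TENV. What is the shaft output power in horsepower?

P_in = V·I = 240 × 30.3 = 7272 W
P_out = η·P_in = 0.769 × 7272 = 5592 W
= 5592/746 = 7.5 HP

7.5 HP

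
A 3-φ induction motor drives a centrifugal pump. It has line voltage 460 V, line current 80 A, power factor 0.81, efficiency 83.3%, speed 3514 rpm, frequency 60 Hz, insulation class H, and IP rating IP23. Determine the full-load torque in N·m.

P_in = √3·V·I·cosφ = 1.732 × 460 × 80 × 0.81 = 51627 W
P_out = η·P_in = 0.833 × 51627 = 43005 W
n = 3514 rpm
ω = 2π×3514/60 = 368 rad/s
τ = P_out/ω = 43005/368 = 117 N·m

117 N·m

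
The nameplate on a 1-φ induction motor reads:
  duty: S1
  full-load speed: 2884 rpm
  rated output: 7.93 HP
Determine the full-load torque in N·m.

19.6 N·m

P_out = 7.93 × 746 = 5916 W
ω = 2π × 2884/60 = 302 rad/s
τ = P_out/ω = 5916/302 = 19.6 N·m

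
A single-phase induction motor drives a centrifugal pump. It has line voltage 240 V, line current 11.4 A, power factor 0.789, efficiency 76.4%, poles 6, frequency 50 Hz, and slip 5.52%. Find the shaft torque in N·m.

16.7 N·m

P_in = V·I·cosφ = 240 × 11.4 × 0.789 = 2159 W
P_out = η·P_in = 0.764 × 2159 = 1649 W
n_s = 120×50/6 = 1000 rpm; n = 1000×(1−0.0552) = 945 rpm
ω = 2π×945/60 = 98.96 rad/s
τ = P_out/ω = 1649/98.96 = 16.7 N·m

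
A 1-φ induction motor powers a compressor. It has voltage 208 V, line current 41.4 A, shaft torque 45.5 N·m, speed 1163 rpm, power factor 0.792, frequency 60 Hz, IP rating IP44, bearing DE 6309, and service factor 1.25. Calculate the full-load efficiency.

81.3 %

ω = 2π × 1163/60 = 121.8 rad/s; P_out = τω = 45.5 × 121.8 = 5542 W
P_in = V·I·cosφ = 208 × 41.4 × 0.792 = 6820 W
η = P_out / P_in = 5542 / 6820 = 0.813 = 81.3%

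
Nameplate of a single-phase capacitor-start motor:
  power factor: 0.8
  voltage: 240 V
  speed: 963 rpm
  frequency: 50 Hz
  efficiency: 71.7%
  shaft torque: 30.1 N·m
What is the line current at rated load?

22 A

ω = 2π×963/60 = 100.8 rad/s; P_out = τω = 30.1 × 100.8 = 3034 W
P_in = P_out / η = 3034 / 0.717 = 4232 W
I = P_in / (V·cosφ) = 4232 / (240 × 0.8) = 22 A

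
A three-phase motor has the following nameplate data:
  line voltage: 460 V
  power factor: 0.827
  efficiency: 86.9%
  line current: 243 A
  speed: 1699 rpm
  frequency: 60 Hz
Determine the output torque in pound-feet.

P_in = √3·V·I·cosφ = 1.732 × 460 × 243 × 0.827 = 160110 W
P_out = η·P_in = 0.869 × 160110 = 139136 W
n = 1699 rpm
ω = 2π×1699/60 = 177.9 rad/s
τ = P_out/ω = 139136/177.9 = 782.1 N·m
In lb·ft: 782.1/1.356 = 577 lb·ft

577 lb·ft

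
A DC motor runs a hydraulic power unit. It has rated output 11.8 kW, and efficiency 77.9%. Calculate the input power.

P_out = 11800 W
P_in = P_out/η = 11800/0.779 = 15148 W = 15.1 kW

15.1 kW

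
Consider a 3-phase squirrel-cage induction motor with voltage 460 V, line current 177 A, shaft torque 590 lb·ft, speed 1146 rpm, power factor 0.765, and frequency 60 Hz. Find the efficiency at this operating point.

τ = 590 lb·ft × 1.356 = 800 N·m
ω = 2π × 1146/60 = 120 rad/s; P_out = τω = 800 × 120 = 96000 W
P_in = √3·V_L·I_L·cosφ = 1.732 × 460 × 177 × 0.765 = 107880 W
η = P_out / P_in = 96000 / 107880 = 0.890 = 89.0%

89.0 %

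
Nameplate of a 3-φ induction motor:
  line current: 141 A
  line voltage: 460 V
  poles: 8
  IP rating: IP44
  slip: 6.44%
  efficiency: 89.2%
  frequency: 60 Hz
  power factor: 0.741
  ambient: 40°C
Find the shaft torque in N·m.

P_in = √3·V·I·cosφ = 1.732 × 460 × 141 × 0.741 = 83242 W
P_out = η·P_in = 0.892 × 83242 = 74252 W
n_s = 120×60/8 = 900 rpm; n = 900×(1−0.0644) = 842 rpm
ω = 2π×842/60 = 88.17 rad/s
τ = P_out/ω = 74252/88.17 = 842 N·m

842 N·m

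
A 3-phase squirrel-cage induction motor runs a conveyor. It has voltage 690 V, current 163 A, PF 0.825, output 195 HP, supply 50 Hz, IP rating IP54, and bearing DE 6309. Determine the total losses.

15200 W

P_in = √3·V·I·cosφ = 1.732×690×163×0.825 = 160708 W
P_out = 195×746 = 145470 W
Losses = P_in − P_out = 160708 − 145470 = 15238 W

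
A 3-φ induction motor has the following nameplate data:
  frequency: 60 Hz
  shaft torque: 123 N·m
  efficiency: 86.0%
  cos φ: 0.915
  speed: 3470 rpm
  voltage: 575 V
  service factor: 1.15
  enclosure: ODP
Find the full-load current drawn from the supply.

57 A

ω = 2π×3470/60 = 363.4 rad/s; P_out = τω = 123 × 363.4 = 44698 W
P_in = P_out / η = 44698 / 0.860 = 51974 W
I_L = P_in / (√3·V_L·cosφ) = 51974 / (1.732 × 575 × 0.915) = 57 A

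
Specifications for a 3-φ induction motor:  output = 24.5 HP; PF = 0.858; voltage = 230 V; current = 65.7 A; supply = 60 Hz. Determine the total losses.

P_in = √3·V·I·cosφ = 1.732×230×65.7×0.858 = 22456 W
P_out = 24.5×746 = 18277 W
Losses = P_in − P_out = 22456 − 18277 = 4179 W

4.18 kW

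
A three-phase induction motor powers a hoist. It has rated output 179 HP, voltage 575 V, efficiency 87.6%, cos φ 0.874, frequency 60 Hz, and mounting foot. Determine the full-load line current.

175 A

P_out = 179 × 746 = 133534 W
P_in = P_out / η = 133534 / 0.876 = 152436 W
I_L = P_in / (√3·V_L·cosφ) = 152436 / (1.732 × 575 × 0.874) = 175 A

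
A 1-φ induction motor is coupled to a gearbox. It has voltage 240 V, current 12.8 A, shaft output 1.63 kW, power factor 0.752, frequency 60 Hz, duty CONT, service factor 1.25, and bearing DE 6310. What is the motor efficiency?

P_out = 1.63 kW = 1630 W
P_in = V·I·cosφ = 240 × 12.8 × 0.752 = 2310 W
η = P_out / P_in = 1630 / 2310 = 0.706 = 70.6%

70.6 %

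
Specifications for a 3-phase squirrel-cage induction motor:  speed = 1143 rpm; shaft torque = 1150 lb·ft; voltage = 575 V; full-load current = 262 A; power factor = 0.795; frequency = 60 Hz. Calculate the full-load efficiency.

τ = 1150 lb·ft × 1.356 = 1559 N·m
ω = 2π × 1143/60 = 119.7 rad/s; P_out = τω = 1559 × 119.7 = 186612 W
P_in = √3·V_L·I_L·cosφ = 1.732 × 575 × 262 × 0.795 = 207436 W
η = P_out / P_in = 186612 / 207436 = 0.900 = 90.0%

90.0 %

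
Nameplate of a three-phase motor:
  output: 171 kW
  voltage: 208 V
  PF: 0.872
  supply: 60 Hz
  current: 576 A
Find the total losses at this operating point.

P_in = √3·V·I·cosφ = 1.732×208×576×0.872 = 180947 W
P_out = 171000 W
Losses = P_in − P_out = 180947 − 171000 = 9947 W

9.95 kW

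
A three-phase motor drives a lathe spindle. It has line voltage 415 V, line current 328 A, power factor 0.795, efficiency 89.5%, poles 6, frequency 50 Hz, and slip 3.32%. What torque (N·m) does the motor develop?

P_in = √3·V·I·cosφ = 1.732 × 415 × 328 × 0.795 = 187429 W
P_out = η·P_in = 0.895 × 187429 = 167749 W
n_s = 120×50/6 = 1000 rpm; n = 1000×(1−0.0332) = 967 rpm
ω = 2π×967/60 = 101.3 rad/s
τ = P_out/ω = 167749/101.3 = 1660 N·m

1660 N·m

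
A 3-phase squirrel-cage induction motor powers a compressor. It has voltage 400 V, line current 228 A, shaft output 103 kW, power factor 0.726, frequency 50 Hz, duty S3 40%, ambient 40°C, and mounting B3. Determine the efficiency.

89.8 %

P_out = 103 kW = 103000 W
P_in = √3·V_L·I_L·cosφ = 1.732 × 400 × 228 × 0.726 = 114678 W
η = P_out / P_in = 103000 / 114678 = 0.898 = 89.8%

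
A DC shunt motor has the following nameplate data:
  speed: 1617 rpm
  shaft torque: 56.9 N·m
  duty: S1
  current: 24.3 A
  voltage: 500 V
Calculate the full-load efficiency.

ω = 2π × 1617/60 = 169.3 rad/s; P_out = τω = 56.9 × 169.3 = 9633 W
P_in = V·I = 500 × 24.3 = 12150 W
η = P_out / P_in = 9633 / 12150 = 0.793 = 79.3%

79.3 %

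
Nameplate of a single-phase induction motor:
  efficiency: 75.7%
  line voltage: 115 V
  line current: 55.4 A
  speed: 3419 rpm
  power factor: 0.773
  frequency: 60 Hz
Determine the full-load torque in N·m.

P_in = V·I·cosφ = 115 × 55.4 × 0.773 = 4925 W
P_out = η·P_in = 0.757 × 4925 = 3728 W
n = 3419 rpm
ω = 2π×3419/60 = 358 rad/s
τ = P_out/ω = 3728/358 = 10.4 N·m

10.4 N·m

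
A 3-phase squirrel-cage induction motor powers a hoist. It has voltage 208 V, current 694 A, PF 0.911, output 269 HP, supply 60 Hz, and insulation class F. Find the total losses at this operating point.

P_in = √3·V·I·cosφ = 1.732×208×694×0.911 = 227766 W
P_out = 269×746 = 200674 W
Losses = P_in − P_out = 227766 − 200674 = 27092 W

27100 W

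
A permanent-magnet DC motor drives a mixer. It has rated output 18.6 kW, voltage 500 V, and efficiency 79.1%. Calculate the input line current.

P_out = 18.6 kW = 18600 W
P_in = P_out / η = 18600 / 0.791 = 23515 W
I = P_in / V = 23515 / 500 = 47 A

47 A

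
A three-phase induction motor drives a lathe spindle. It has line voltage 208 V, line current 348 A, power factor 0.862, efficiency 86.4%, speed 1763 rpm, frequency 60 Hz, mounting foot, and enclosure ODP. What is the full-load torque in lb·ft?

P_in = √3·V·I·cosφ = 1.732 × 208 × 348 × 0.862 = 108068 W
P_out = η·P_in = 0.864 × 108068 = 93371 W
n = 1763 rpm
ω = 2π×1763/60 = 184.6 rad/s
τ = P_out/ω = 93371/184.6 = 505.8 N·m
In lb·ft: 505.8/1.356 = 373 lb·ft

373 lb·ft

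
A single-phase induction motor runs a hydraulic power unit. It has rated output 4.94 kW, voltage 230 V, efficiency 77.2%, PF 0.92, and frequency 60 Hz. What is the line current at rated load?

30.2 A

P_out = 4.94 kW = 4940 W
P_in = P_out / η = 4940 / 0.772 = 6399 W
I = P_in / (V·cosφ) = 6399 / (230 × 0.92) = 30.2 A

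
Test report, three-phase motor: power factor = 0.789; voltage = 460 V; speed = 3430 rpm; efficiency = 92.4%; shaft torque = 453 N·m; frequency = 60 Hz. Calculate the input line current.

280 A

ω = 2π×3430/60 = 359.2 rad/s; P_out = τω = 453 × 359.2 = 162718 W
P_in = P_out / η = 162718 / 0.924 = 176102 W
I_L = P_in / (√3·V_L·cosφ) = 176102 / (1.732 × 460 × 0.789) = 280 A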